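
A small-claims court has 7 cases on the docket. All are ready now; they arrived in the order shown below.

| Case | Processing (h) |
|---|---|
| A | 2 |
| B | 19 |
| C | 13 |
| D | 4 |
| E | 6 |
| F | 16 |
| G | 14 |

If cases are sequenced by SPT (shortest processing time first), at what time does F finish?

SPT (increasing processing time): A D E C G F B.
A: 0→2
D: 2→6
E: 6→12
C: 12→25
G: 25→39
F: 39→55

55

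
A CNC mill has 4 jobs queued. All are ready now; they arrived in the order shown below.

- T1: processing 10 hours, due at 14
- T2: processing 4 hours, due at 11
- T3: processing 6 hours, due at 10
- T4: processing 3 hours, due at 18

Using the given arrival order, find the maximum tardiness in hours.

10

FIFO (arrival order): T1 T2 T3 T4.
T1: 0→10, due 14, tardiness 0
T2: 10→14, due 11, tardiness 3
T3: 14→20, due 10, tardiness 10
T4: 20→23, due 18, tardiness 5
Maximum = 10.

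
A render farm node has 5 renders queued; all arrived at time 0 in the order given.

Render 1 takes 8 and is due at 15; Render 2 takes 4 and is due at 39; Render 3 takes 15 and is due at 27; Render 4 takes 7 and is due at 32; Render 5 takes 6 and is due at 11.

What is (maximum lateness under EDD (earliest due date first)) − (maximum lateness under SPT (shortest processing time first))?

-9

EDD (increasing due date): Render 5 Render 1 Render 3 Render 4 Render 2.
Render 5: 0→6, due 11, lateness -5
Render 1: 6→14, due 15, lateness -1
Render 3: 14→29, due 27, lateness 2
Render 4: 29→36, due 32, lateness 4
Render 2: 36→40, due 39, lateness 1
Maximum = 4.
SPT (increasing processing time): Render 2 Render 5 Render 4 Render 1 Render 3.
Render 2: 0→4, due 39, lateness -35
Render 5: 4→10, due 11, lateness -1
Render 4: 10→17, due 32, lateness -15
Render 1: 17→25, due 15, lateness 10
Render 3: 25→40, due 27, lateness 13
Maximum = 13.
Difference = 4 − 13 = -9.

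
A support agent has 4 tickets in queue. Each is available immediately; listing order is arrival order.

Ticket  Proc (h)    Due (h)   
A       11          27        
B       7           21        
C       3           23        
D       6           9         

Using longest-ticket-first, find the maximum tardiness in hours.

15

LPT (decreasing processing time): A B D C.
A: 0→11, due 27, tardiness 0
B: 11→18, due 21, tardiness 0
D: 18→24, due 9, tardiness 15
C: 24→27, due 23, tardiness 4
Maximum = 15.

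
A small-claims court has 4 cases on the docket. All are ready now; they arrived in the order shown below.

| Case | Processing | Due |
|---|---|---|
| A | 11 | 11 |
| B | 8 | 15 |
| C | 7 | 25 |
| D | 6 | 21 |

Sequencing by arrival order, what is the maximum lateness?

11

FIFO (arrival order): A B C D.
A: 0→11, due 11, lateness 0
B: 11→19, due 15, lateness 4
C: 19→26, due 25, lateness 1
D: 26→32, due 21, lateness 11
Maximum = 11.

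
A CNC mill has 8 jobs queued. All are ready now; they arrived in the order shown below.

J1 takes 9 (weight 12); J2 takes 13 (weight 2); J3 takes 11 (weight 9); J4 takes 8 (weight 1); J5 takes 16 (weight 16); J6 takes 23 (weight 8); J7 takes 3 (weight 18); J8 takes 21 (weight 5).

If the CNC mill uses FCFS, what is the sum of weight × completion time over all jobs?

FIFO (arrival order): J1 J2 J3 J4 J5 J6 J7 J8.
J1: finishes 9, weight 12, w·C = 108
J2: finishes 22, weight 2, w·C = 44
J3: finishes 33, weight 9, w·C = 297
J4: finishes 41, weight 1, w·C = 41
J5: finishes 57, weight 16, w·C = 912
J6: finishes 80, weight 8, w·C = 640
J7: finishes 83, weight 18, w·C = 1494
J8: finishes 104, weight 5, w·C = 520
Sum = 108+44+297+41+912+640+1494+520 = 4056.

4056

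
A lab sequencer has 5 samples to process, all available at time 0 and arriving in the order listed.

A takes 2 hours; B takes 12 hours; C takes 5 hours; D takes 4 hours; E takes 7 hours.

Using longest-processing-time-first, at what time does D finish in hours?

28

LPT (decreasing processing time): B E C D A.
B: 0→12
E: 12→19
C: 19→24
D: 24→28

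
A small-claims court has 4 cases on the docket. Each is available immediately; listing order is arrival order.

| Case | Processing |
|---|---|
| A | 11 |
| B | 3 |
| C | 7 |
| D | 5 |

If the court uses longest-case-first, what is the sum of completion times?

LPT (decreasing processing time): A C D B.
A: 0→11
C: 11→18
D: 18→23
B: 23→26
Sum = 11+18+23+26 = 78.

78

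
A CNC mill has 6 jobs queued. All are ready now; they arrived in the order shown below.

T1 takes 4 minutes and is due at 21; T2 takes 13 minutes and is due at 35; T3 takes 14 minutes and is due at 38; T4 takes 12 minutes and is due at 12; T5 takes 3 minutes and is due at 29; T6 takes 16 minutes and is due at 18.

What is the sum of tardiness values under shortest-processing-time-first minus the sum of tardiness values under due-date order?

-5

SPT (increasing processing time): T5 T1 T4 T2 T3 T6.
T5: 0→3, due 29, tardiness 0
T1: 3→7, due 21, tardiness 0
T4: 7→19, due 12, tardiness 7
T2: 19→32, due 35, tardiness 0
T3: 32→46, due 38, tardiness 8
T6: 46→62, due 18, tardiness 44
Sum = 0+0+7+0+8+44 = 59.
EDD (increasing due date): T4 T6 T1 T5 T2 T3.
T4: 0→12, due 12, tardiness 0
T6: 12→28, due 18, tardiness 10
T1: 28→32, due 21, tardiness 11
T5: 32→35, due 29, tardiness 6
T2: 35→48, due 35, tardiness 13
T3: 48→62, due 38, tardiness 24
Sum = 0+10+11+6+13+24 = 64.
Difference = 59 − 64 = -5.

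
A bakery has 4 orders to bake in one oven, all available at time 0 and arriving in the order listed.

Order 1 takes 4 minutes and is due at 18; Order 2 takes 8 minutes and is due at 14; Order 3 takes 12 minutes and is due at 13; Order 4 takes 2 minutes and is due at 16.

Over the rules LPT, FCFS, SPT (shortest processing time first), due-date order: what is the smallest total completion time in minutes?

48

LPT (decreasing processing time): Order 3 Order 2 Order 1 Order 4.
Order 3: 0→12
Order 2: 12→20
Order 1: 20→24
Order 4: 24→26
Sum = 12+20+24+26 = 82.
FIFO (arrival order): Order 1 Order 2 Order 3 Order 4.
Order 1: 0→4
Order 2: 4→12
Order 3: 12→24
Order 4: 24→26
Sum = 4+12+24+26 = 66.
SPT (increasing processing time): Order 4 Order 1 Order 2 Order 3.
Order 4: 0→2
Order 1: 2→6
Order 2: 6→14
Order 3: 14→26
Sum = 2+6+14+26 = 48.
EDD (increasing due date): Order 3 Order 2 Order 4 Order 1.
Order 3: 0→12
Order 2: 12→20
Order 4: 20→22
Order 1: 22→26
Sum = 12+20+22+26 = 80.
LPT 82, FIFO 66, SPT 48, EDD 80 → minimum 48.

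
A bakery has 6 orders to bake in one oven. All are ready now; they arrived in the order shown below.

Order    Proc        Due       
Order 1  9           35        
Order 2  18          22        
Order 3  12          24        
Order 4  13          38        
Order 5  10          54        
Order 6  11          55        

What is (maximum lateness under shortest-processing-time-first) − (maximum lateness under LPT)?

13

SPT (increasing processing time): Order 1 Order 5 Order 6 Order 3 Order 4 Order 2.
Order 1: 0→9, due 35, lateness -26
Order 5: 9→19, due 54, lateness -35
Order 6: 19→30, due 55, lateness -25
Order 3: 30→42, due 24, lateness 18
Order 4: 42→55, due 38, lateness 17
Order 2: 55→73, due 22, lateness 51
Maximum = 51.
LPT (decreasing processing time): Order 2 Order 4 Order 3 Order 6 Order 5 Order 1.
Order 2: 0→18, due 22, lateness -4
Order 4: 18→31, due 38, lateness -7
Order 3: 31→43, due 24, lateness 19
Order 6: 43→54, due 55, lateness -1
Order 5: 54→64, due 54, lateness 10
Order 1: 64→73, due 35, lateness 38
Maximum = 38.
Difference = 51 − 38 = 13.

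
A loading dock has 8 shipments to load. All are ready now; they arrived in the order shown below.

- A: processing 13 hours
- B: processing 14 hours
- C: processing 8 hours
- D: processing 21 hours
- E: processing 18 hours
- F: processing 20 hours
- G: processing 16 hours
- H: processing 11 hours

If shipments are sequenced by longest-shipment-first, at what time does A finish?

LPT (decreasing processing time): D F E G B A H C.
D: 0→21
F: 21→41
E: 41→59
G: 59→75
B: 75→89
A: 89→102

102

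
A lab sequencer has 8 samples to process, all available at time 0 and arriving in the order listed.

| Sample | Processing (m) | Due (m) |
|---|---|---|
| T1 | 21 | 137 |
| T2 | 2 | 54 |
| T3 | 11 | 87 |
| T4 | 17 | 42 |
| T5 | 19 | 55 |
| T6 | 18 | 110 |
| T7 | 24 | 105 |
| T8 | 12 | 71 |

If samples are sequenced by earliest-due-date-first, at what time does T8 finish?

EDD (increasing due date): T4 T2 T5 T8 T3 T7 T6 T1.
T4: 0→17
T2: 17→19
T5: 19→38
T8: 38→50

50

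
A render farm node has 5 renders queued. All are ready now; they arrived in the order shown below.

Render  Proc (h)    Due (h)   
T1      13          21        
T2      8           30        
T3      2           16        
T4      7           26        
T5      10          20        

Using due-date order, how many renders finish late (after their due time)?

EDD (increasing due date): T3 T5 T1 T4 T2.
T3: 0→2, due 16, tardiness 0
T5: 2→12, due 20, tardiness 0
T1: 12→25, due 21, tardiness 4
T4: 25→32, due 26, tardiness 6
T2: 32→40, due 30, tardiness 10
Late renders: 3.

3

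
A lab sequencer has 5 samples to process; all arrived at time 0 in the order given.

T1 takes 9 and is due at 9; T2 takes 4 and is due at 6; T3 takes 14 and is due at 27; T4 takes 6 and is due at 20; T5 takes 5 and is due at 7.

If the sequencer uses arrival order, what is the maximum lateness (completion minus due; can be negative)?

31

FIFO (arrival order): T1 T2 T3 T4 T5.
T1: 0→9, due 9, lateness 0
T2: 9→13, due 6, lateness 7
T3: 13→27, due 27, lateness 0
T4: 27→33, due 20, lateness 13
T5: 33→38, due 7, lateness 31
Maximum = 31.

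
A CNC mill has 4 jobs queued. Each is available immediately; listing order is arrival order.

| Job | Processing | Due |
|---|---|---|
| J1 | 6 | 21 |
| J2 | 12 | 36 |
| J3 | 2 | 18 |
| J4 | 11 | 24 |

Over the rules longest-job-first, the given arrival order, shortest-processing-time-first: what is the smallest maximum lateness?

LPT (decreasing processing time): J2 J4 J1 J3.
J2: 0→12, due 36, lateness -24
J4: 12→23, due 24, lateness -1
J1: 23→29, due 21, lateness 8
J3: 29→31, due 18, lateness 13
Maximum = 13.
FIFO (arrival order): J1 J2 J3 J4.
J1: 0→6, due 21, lateness -15
J2: 6→18, due 36, lateness -18
J3: 18→20, due 18, lateness 2
J4: 20→31, due 24, lateness 7
Maximum = 7.
SPT (increasing processing time): J3 J1 J4 J2.
J3: 0→2, due 18, lateness -16
J1: 2→8, due 21, lateness -13
J4: 8→19, due 24, lateness -5
J2: 19→31, due 36, lateness -5
Maximum = -5.
LPT 13, FIFO 7, SPT -5 → minimum -5.

-5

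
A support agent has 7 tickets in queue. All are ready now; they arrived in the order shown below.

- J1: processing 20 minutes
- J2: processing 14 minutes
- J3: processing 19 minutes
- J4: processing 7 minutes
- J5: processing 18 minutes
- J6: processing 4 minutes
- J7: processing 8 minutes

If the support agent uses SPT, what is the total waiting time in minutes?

188

SPT (increasing processing time): J6 J4 J7 J2 J5 J3 J1.
J6: waits 0, runs 0→4
J4: waits 4, runs 4→11
J7: waits 11, runs 11→19
J2: waits 19, runs 19→33
J5: waits 33, runs 33→51
J3: waits 51, runs 51→70
J1: waits 70, runs 70→90
Sum = 0+4+11+19+33+51+70 = 188.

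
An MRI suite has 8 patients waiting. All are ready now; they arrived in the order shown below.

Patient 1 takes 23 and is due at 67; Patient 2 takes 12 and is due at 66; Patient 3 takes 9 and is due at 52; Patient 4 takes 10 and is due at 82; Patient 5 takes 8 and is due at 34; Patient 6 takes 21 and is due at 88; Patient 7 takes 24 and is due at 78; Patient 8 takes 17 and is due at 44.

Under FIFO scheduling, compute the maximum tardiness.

80

FIFO (arrival order): Patient 1 Patient 2 Patient 3 Patient 4 Patient 5 Patient 6 Patient 7 Patient 8.
Patient 1: 0→23, due 67, tardiness 0
Patient 2: 23→35, due 66, tardiness 0
Patient 3: 35→44, due 52, tardiness 0
Patient 4: 44→54, due 82, tardiness 0
Patient 5: 54→62, due 34, tardiness 28
Patient 6: 62→83, due 88, tardiness 0
Patient 7: 83→107, due 78, tardiness 29
Patient 8: 107→124, due 44, tardiness 80
Maximum = 80.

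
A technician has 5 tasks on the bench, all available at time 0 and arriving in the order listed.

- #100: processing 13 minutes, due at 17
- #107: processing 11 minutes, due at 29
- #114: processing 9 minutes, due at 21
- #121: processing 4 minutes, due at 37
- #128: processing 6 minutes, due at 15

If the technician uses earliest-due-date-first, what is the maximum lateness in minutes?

10

EDD (increasing due date): #128 #100 #114 #107 #121.
#128: 0→6, due 15, lateness -9
#100: 6→19, due 17, lateness 2
#114: 19→28, due 21, lateness 7
#107: 28→39, due 29, lateness 10
#121: 39→43, due 37, lateness 6
Maximum = 10.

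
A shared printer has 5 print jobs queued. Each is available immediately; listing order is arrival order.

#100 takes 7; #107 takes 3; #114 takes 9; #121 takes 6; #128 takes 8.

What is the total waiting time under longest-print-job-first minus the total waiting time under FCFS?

19

LPT (decreasing processing time): #114 #128 #100 #121 #107.
#114: waits 0, runs 0→9
#128: waits 9, runs 9→17
#100: waits 17, runs 17→24
#121: waits 24, runs 24→30
#107: waits 30, runs 30→33
Sum = 0+9+17+24+30 = 80.
FIFO (arrival order): #100 #107 #114 #121 #128.
#100: waits 0, runs 0→7
#107: waits 7, runs 7→10
#114: waits 10, runs 10→19
#121: waits 19, runs 19→25
#128: waits 25, runs 25→33
Sum = 0+7+10+19+25 = 61.
Difference = 80 − 61 = 19.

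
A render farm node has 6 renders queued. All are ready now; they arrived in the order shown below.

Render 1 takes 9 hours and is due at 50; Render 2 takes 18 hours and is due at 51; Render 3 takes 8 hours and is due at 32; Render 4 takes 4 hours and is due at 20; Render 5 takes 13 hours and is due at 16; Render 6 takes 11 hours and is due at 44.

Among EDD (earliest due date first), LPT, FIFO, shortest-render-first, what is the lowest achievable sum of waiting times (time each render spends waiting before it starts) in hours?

EDD (increasing due date): Render 5 Render 4 Render 3 Render 6 Render 1 Render 2.
Render 5: waits 0, runs 0→13
Render 4: waits 13, runs 13→17
Render 3: waits 17, runs 17→25
Render 6: waits 25, runs 25→36
Render 1: waits 36, runs 36→45
Render 2: waits 45, runs 45→63
Sum = 0+13+17+25+36+45 = 136.
LPT (decreasing processing time): Render 2 Render 5 Render 6 Render 1 Render 3 Render 4.
Render 2: waits 0, runs 0→18
Render 5: waits 18, runs 18→31
Render 6: waits 31, runs 31→42
Render 1: waits 42, runs 42→51
Render 3: waits 51, runs 51→59
Render 4: waits 59, runs 59→63
Sum = 0+18+31+42+51+59 = 201.
FIFO (arrival order): Render 1 Render 2 Render 3 Render 4 Render 5 Render 6.
Render 1: waits 0, runs 0→9
Render 2: waits 9, runs 9→27
Render 3: waits 27, runs 27→35
Render 4: waits 35, runs 35→39
Render 5: waits 39, runs 39→52
Render 6: waits 52, runs 52→63
Sum = 0+9+27+35+39+52 = 162.
SPT (increasing processing time): Render 4 Render 3 Render 1 Render 6 Render 5 Render 2.
Render 4: waits 0, runs 0→4
Render 3: waits 4, runs 4→12
Render 1: waits 12, runs 12→21
Render 6: waits 21, runs 21→32
Render 5: waits 32, runs 32→45
Render 2: waits 45, runs 45→63
Sum = 0+4+12+21+32+45 = 114.
EDD 136, LPT 201, FIFO 162, SPT 114 → minimum 114.

114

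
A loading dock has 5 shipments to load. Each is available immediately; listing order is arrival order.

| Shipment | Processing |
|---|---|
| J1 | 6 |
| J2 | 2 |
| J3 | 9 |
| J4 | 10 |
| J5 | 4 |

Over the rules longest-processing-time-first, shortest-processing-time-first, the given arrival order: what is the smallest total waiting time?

41

LPT (decreasing processing time): J4 J3 J1 J5 J2.
J4: waits 0, runs 0→10
J3: waits 10, runs 10→19
J1: waits 19, runs 19→25
J5: waits 25, runs 25→29
J2: waits 29, runs 29→31
Sum = 0+10+19+25+29 = 83.
SPT (increasing processing time): J2 J5 J1 J3 J4.
J2: waits 0, runs 0→2
J5: waits 2, runs 2→6
J1: waits 6, runs 6→12
J3: waits 12, runs 12→21
J4: waits 21, runs 21→31
Sum = 0+2+6+12+21 = 41.
FIFO (arrival order): J1 J2 J3 J4 J5.
J1: waits 0, runs 0→6
J2: waits 6, runs 6→8
J3: waits 8, runs 8→17
J4: waits 17, runs 17→27
J5: waits 27, runs 27→31
Sum = 0+6+8+17+27 = 58.
LPT 83, SPT 41, FIFO 58 → minimum 41.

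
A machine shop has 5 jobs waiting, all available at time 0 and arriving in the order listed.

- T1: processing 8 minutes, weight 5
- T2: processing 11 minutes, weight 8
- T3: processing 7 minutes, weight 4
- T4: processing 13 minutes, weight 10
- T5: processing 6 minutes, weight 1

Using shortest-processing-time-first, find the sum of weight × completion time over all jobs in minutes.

869

SPT (increasing processing time): T5 T3 T1 T2 T4.
T5: finishes 6, weight 1, w·C = 6
T3: finishes 13, weight 4, w·C = 52
T1: finishes 21, weight 5, w·C = 105
T2: finishes 32, weight 8, w·C = 256
T4: finishes 45, weight 10, w·C = 450
Sum = 6+52+105+256+450 = 869.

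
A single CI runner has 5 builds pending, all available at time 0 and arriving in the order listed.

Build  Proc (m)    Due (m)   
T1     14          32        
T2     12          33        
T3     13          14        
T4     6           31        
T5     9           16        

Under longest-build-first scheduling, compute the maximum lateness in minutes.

32

LPT (decreasing processing time): T1 T3 T2 T5 T4.
T1: 0→14, due 32, lateness -18
T3: 14→27, due 14, lateness 13
T2: 27→39, due 33, lateness 6
T5: 39→48, due 16, lateness 32
T4: 48→54, due 31, lateness 23
Maximum = 32.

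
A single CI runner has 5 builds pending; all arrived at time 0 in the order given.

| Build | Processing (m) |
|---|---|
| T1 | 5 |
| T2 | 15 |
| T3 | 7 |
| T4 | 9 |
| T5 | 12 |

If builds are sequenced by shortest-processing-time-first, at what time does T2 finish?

48

SPT (increasing processing time): T1 T3 T4 T5 T2.
T1: 0→5
T3: 5→12
T4: 12→21
T5: 21→33
T2: 33→48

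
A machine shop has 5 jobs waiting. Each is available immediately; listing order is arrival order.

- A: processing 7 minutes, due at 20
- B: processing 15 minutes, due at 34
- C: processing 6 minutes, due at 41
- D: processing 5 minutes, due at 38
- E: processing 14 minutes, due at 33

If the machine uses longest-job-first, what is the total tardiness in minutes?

26

LPT (decreasing processing time): B E A C D.
B: 0→15, due 34, tardiness 0
E: 15→29, due 33, tardiness 0
A: 29→36, due 20, tardiness 16
C: 36→42, due 41, tardiness 1
D: 42→47, due 38, tardiness 9
Sum = 0+0+16+1+9 = 26.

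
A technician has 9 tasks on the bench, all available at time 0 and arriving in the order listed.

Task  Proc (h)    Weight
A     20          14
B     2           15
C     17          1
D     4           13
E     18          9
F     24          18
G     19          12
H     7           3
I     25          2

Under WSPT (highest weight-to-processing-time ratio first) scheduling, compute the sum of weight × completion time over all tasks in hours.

WSPT (decreasing weight/processing-time ratio): B D F A G E H I C.
B: finishes 2, weight 15, w·C = 30
D: finishes 6, weight 13, w·C = 78
F: finishes 30, weight 18, w·C = 540
A: finishes 50, weight 14, w·C = 700
G: finishes 69, weight 12, w·C = 828
E: finishes 87, weight 9, w·C = 783
H: finishes 94, weight 3, w·C = 282
I: finishes 119, weight 2, w·C = 238
C: finishes 136, weight 1, w·C = 136
Sum = 30+78+540+700+828+783+282+238+136 = 3615.

3615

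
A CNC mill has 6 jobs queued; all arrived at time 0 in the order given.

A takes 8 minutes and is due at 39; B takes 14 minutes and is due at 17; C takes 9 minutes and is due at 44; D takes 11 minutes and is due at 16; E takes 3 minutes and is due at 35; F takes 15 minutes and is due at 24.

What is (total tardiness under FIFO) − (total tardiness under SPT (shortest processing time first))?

FIFO (arrival order): A B C D E F.
A: 0→8, due 39, tardiness 0
B: 8→22, due 17, tardiness 5
C: 22→31, due 44, tardiness 0
D: 31→42, due 16, tardiness 26
E: 42→45, due 35, tardiness 10
F: 45→60, due 24, tardiness 36
Sum = 0+5+0+26+10+36 = 77.
SPT (increasing processing time): E A C D B F.
E: 0→3, due 35, tardiness 0
A: 3→11, due 39, tardiness 0
C: 11→20, due 44, tardiness 0
D: 20→31, due 16, tardiness 15
B: 31→45, due 17, tardiness 28
F: 45→60, due 24, tardiness 36
Sum = 0+0+0+15+28+36 = 79.
Difference = 77 − 79 = -2.

-2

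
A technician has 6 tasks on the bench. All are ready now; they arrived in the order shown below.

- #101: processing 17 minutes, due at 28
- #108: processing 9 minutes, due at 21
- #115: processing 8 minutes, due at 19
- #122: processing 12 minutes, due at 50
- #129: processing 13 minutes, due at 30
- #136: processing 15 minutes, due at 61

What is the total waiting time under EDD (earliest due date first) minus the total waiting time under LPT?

-52

EDD (increasing due date): #115 #108 #101 #129 #122 #136.
#115: waits 0, runs 0→8
#108: waits 8, runs 8→17
#101: waits 17, runs 17→34
#129: waits 34, runs 34→47
#122: waits 47, runs 47→59
#136: waits 59, runs 59→74
Sum = 0+8+17+34+47+59 = 165.
LPT (decreasing processing time): #101 #136 #129 #122 #108 #115.
#101: waits 0, runs 0→17
#136: waits 17, runs 17→32
#129: waits 32, runs 32→45
#122: waits 45, runs 45→57
#108: waits 57, runs 57→66
#115: waits 66, runs 66→74
Sum = 0+17+32+45+57+66 = 217.
Difference = 165 − 217 = -52.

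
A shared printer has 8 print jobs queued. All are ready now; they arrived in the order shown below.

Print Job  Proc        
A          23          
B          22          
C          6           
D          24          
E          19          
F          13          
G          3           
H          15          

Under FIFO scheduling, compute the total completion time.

630

FIFO (arrival order): A B C D E F G H.
A: 0→23
B: 23→45
C: 45→51
D: 51→75
E: 75→94
F: 94→107
G: 107→110
H: 110→125
Sum = 23+45+51+75+94+107+110+125 = 630.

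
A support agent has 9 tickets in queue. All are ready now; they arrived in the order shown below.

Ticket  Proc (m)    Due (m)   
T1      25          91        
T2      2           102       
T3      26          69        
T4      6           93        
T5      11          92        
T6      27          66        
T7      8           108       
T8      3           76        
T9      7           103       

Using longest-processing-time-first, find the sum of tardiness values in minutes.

LPT (decreasing processing time): T6 T3 T1 T5 T7 T9 T4 T8 T2.
T6: 0→27, due 66, tardiness 0
T3: 27→53, due 69, tardiness 0
T1: 53→78, due 91, tardiness 0
T5: 78→89, due 92, tardiness 0
T7: 89→97, due 108, tardiness 0
T9: 97→104, due 103, tardiness 1
T4: 104→110, due 93, tardiness 17
T8: 110→113, due 76, tardiness 37
T2: 113→115, due 102, tardiness 13
Sum = 0+0+0+0+0+1+17+37+13 = 68.

68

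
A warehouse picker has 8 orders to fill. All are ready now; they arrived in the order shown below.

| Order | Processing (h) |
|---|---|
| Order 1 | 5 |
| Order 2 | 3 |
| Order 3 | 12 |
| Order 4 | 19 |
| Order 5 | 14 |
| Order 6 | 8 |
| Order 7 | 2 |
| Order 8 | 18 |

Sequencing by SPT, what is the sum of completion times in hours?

252

SPT (increasing processing time): Order 7 Order 2 Order 1 Order 6 Order 3 Order 5 Order 8 Order 4.
Order 7: 0→2
Order 2: 2→5
Order 1: 5→10
Order 6: 10→18
Order 3: 18→30
Order 5: 30→44
Order 8: 44→62
Order 4: 62→81
Sum = 2+5+10+18+30+44+62+81 = 252.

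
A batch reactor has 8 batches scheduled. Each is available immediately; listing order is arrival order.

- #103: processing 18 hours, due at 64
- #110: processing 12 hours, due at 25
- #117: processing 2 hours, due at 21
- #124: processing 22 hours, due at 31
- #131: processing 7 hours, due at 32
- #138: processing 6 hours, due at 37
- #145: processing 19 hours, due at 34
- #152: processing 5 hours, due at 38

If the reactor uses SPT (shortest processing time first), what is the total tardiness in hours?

102

SPT (increasing processing time): #117 #152 #138 #131 #110 #103 #145 #124.
#117: 0→2, due 21, tardiness 0
#152: 2→7, due 38, tardiness 0
#138: 7→13, due 37, tardiness 0
#131: 13→20, due 32, tardiness 0
#110: 20→32, due 25, tardiness 7
#103: 32→50, due 64, tardiness 0
#145: 50→69, due 34, tardiness 35
#124: 69→91, due 31, tardiness 60
Sum = 0+0+0+0+7+0+35+60 = 102.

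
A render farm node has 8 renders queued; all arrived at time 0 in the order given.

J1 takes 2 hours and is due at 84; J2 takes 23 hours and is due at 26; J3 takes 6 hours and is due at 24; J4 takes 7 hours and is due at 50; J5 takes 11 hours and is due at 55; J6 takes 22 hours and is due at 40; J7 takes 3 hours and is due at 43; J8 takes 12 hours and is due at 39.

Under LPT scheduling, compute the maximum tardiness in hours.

LPT (decreasing processing time): J2 J6 J8 J5 J4 J3 J7 J1.
J2: 0→23, due 26, tardiness 0
J6: 23→45, due 40, tardiness 5
J8: 45→57, due 39, tardiness 18
J5: 57→68, due 55, tardiness 13
J4: 68→75, due 50, tardiness 25
J3: 75→81, due 24, tardiness 57
J7: 81→84, due 43, tardiness 41
J1: 84→86, due 84, tardiness 2
Maximum = 57.

57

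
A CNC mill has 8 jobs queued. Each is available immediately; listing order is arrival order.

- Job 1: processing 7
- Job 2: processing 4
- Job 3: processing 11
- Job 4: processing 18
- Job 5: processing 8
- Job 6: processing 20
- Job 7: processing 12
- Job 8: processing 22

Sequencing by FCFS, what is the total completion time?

378

FIFO (arrival order): Job 1 Job 2 Job 3 Job 4 Job 5 Job 6 Job 7 Job 8.
Job 1: 0→7
Job 2: 7→11
Job 3: 11→22
Job 4: 22→40
Job 5: 40→48
Job 6: 48→68
Job 7: 68→80
Job 8: 80→102
Sum = 7+11+22+40+48+68+80+102 = 378.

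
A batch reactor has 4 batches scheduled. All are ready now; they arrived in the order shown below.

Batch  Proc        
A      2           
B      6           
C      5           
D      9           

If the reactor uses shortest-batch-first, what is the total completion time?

SPT (increasing processing time): A C B D.
A: 0→2
C: 2→7
B: 7→13
D: 13→22
Sum = 2+7+13+22 = 44.

44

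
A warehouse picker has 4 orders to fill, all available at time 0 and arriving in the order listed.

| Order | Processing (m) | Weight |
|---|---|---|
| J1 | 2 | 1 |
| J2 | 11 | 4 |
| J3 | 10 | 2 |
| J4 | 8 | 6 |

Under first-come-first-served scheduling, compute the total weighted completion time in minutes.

FIFO (arrival order): J1 J2 J3 J4.
J1: finishes 2, weight 1, w·C = 2
J2: finishes 13, weight 4, w·C = 52
J3: finishes 23, weight 2, w·C = 46
J4: finishes 31, weight 6, w·C = 186
Sum = 2+52+46+186 = 286.

286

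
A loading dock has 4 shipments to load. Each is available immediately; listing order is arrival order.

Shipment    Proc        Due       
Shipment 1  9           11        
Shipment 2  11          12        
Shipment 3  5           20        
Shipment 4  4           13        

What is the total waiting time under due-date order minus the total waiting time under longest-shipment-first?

EDD (increasing due date): Shipment 1 Shipment 2 Shipment 4 Shipment 3.
Shipment 1: waits 0, runs 0→9
Shipment 2: waits 9, runs 9→20
Shipment 4: waits 20, runs 20→24
Shipment 3: waits 24, runs 24→29
Sum = 0+9+20+24 = 53.
LPT (decreasing processing time): Shipment 2 Shipment 1 Shipment 3 Shipment 4.
Shipment 2: waits 0, runs 0→11
Shipment 1: waits 11, runs 11→20
Shipment 3: waits 20, runs 20→25
Shipment 4: waits 25, runs 25→29
Sum = 0+11+20+25 = 56.
Difference = 53 − 56 = -3.

-3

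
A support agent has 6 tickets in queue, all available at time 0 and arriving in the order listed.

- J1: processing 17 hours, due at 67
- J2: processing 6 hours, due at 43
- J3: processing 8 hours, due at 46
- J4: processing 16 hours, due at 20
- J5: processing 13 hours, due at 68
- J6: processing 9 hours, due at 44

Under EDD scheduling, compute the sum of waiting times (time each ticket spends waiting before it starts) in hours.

EDD (increasing due date): J4 J2 J6 J3 J1 J5.
J4: waits 0, runs 0→16
J2: waits 16, runs 16→22
J6: waits 22, runs 22→31
J3: waits 31, runs 31→39
J1: waits 39, runs 39→56
J5: waits 56, runs 56→69
Sum = 0+16+22+31+39+56 = 164.

164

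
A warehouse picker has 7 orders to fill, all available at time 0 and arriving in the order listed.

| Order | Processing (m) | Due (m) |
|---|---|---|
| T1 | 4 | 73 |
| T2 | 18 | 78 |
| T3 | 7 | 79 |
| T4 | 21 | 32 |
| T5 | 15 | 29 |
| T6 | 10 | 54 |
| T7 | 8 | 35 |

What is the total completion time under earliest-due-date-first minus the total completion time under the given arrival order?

EDD (increasing due date): T5 T4 T7 T6 T1 T2 T3.
T5: 0→15
T4: 15→36
T7: 36→44
T6: 44→54
T1: 54→58
T2: 58→76
T3: 76→83
Sum = 15+36+44+54+58+76+83 = 366.
FIFO (arrival order): T1 T2 T3 T4 T5 T6 T7.
T1: 0→4
T2: 4→22
T3: 22→29
T4: 29→50
T5: 50→65
T6: 65→75
T7: 75→83
Sum = 4+22+29+50+65+75+83 = 328.
Difference = 366 − 328 = 38.

38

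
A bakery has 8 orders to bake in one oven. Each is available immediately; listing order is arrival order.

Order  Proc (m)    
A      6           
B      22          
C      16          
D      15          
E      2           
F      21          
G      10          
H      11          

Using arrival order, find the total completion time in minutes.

FIFO (arrival order): A B C D E F G H.
A: 0→6
B: 6→28
C: 28→44
D: 44→59
E: 59→61
F: 61→82
G: 82→92
H: 92→103
Sum = 6+28+44+59+61+82+92+103 = 475.

475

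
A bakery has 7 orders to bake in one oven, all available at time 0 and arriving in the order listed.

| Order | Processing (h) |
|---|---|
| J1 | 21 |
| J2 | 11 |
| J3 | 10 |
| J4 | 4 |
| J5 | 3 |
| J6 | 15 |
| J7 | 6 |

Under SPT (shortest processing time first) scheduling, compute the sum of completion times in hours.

SPT (increasing processing time): J5 J4 J7 J3 J2 J6 J1.
J5: 0→3
J4: 3→7
J7: 7→13
J3: 13→23
J2: 23→34
J6: 34→49
J1: 49→70
Sum = 3+7+13+23+34+49+70 = 199.

199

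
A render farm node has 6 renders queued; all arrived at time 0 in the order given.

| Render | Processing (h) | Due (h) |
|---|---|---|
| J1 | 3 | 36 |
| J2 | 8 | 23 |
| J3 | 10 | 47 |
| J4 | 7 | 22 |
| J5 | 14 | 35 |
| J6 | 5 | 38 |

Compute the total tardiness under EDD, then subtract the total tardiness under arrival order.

-22

EDD (increasing due date): J4 J2 J5 J1 J6 J3.
J4: 0→7, due 22, tardiness 0
J2: 7→15, due 23, tardiness 0
J5: 15→29, due 35, tardiness 0
J1: 29→32, due 36, tardiness 0
J6: 32→37, due 38, tardiness 0
J3: 37→47, due 47, tardiness 0
Sum = 0+0+0+0+0+0 = 0.
FIFO (arrival order): J1 J2 J3 J4 J5 J6.
J1: 0→3, due 36, tardiness 0
J2: 3→11, due 23, tardiness 0
J3: 11→21, due 47, tardiness 0
J4: 21→28, due 22, tardiness 6
J5: 28→42, due 35, tardiness 7
J6: 42→47, due 38, tardiness 9
Sum = 0+0+0+6+7+9 = 22.
Difference = 0 − 22 = -22.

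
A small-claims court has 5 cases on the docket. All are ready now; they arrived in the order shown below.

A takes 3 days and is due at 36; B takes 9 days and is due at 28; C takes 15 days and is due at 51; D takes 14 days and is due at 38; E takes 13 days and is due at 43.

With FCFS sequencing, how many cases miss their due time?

2

FIFO (arrival order): A B C D E.
A: 0→3, due 36, tardiness 0
B: 3→12, due 28, tardiness 0
C: 12→27, due 51, tardiness 0
D: 27→41, due 38, tardiness 3
E: 41→54, due 43, tardiness 11
Late cases: 2.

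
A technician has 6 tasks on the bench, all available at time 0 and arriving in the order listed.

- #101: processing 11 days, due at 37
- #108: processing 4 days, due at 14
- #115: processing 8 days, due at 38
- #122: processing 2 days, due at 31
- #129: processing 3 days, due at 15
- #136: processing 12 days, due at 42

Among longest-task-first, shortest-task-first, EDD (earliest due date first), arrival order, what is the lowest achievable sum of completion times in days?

LPT (decreasing processing time): #136 #101 #115 #108 #129 #122.
#136: 0→12
#101: 12→23
#115: 23→31
#108: 31→35
#129: 35→38
#122: 38→40
Sum = 12+23+31+35+38+40 = 179.
SPT (increasing processing time): #122 #129 #108 #115 #101 #136.
#122: 0→2
#129: 2→5
#108: 5→9
#115: 9→17
#101: 17→28
#136: 28→40
Sum = 2+5+9+17+28+40 = 101.
EDD (increasing due date): #108 #129 #122 #101 #115 #136.
#108: 0→4
#129: 4→7
#122: 7→9
#101: 9→20
#115: 20→28
#136: 28→40
Sum = 4+7+9+20+28+40 = 108.
FIFO (arrival order): #101 #108 #115 #122 #129 #136.
#101: 0→11
#108: 11→15
#115: 15→23
#122: 23→25
#129: 25→28
#136: 28→40
Sum = 11+15+23+25+28+40 = 142.
LPT 179, SPT 101, EDD 108, FIFO 142 → minimum 101.

101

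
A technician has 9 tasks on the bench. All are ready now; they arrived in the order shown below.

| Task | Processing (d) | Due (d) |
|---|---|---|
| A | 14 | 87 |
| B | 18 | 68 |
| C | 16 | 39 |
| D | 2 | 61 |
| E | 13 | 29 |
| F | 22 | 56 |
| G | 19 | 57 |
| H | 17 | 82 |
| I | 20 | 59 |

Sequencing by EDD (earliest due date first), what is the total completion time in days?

EDD (increasing due date): E C F G I D B H A.
E: 0→13
C: 13→29
F: 29→51
G: 51→70
I: 70→90
D: 90→92
B: 92→110
H: 110→127
A: 127→141
Sum = 13+29+51+70+90+92+110+127+141 = 723.

723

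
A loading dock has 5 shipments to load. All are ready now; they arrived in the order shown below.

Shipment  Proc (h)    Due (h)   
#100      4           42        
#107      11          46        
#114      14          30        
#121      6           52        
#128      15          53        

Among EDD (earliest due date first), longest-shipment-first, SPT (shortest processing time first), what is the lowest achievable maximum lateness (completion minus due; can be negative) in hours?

EDD (increasing due date): #114 #100 #107 #121 #128.
#114: 0→14, due 30, lateness -16
#100: 14→18, due 42, lateness -24
#107: 18→29, due 46, lateness -17
#121: 29→35, due 52, lateness -17
#128: 35→50, due 53, lateness -3
Maximum = -3.
LPT (decreasing processing time): #128 #114 #107 #121 #100.
#128: 0→15, due 53, lateness -38
#114: 15→29, due 30, lateness -1
#107: 29→40, due 46, lateness -6
#121: 40→46, due 52, lateness -6
#100: 46→50, due 42, lateness 8
Maximum = 8.
SPT (increasing processing time): #100 #121 #107 #114 #128.
#100: 0→4, due 42, lateness -38
#121: 4→10, due 52, lateness -42
#107: 10→21, due 46, lateness -25
#114: 21→35, due 30, lateness 5
#128: 35→50, due 53, lateness -3
Maximum = 5.
EDD -3, LPT 8, SPT 5 → minimum -3.

-3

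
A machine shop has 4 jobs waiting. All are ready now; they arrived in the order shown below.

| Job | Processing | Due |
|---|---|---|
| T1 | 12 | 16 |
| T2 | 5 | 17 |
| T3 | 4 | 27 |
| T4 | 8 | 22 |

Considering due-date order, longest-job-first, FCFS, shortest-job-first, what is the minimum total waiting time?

EDD (increasing due date): T1 T2 T4 T3.
T1: waits 0, runs 0→12
T2: waits 12, runs 12→17
T4: waits 17, runs 17→25
T3: waits 25, runs 25→29
Sum = 0+12+17+25 = 54.
LPT (decreasing processing time): T1 T4 T2 T3.
T1: waits 0, runs 0→12
T4: waits 12, runs 12→20
T2: waits 20, runs 20→25
T3: waits 25, runs 25→29
Sum = 0+12+20+25 = 57.
FIFO (arrival order): T1 T2 T3 T4.
T1: waits 0, runs 0→12
T2: waits 12, runs 12→17
T3: waits 17, runs 17→21
T4: waits 21, runs 21→29
Sum = 0+12+17+21 = 50.
SPT (increasing processing time): T3 T2 T4 T1.
T3: waits 0, runs 0→4
T2: waits 4, runs 4→9
T4: waits 9, runs 9→17
T1: waits 17, runs 17→29
Sum = 0+4+9+17 = 30.
EDD 54, LPT 57, FIFO 50, SPT 30 → minimum 30.

30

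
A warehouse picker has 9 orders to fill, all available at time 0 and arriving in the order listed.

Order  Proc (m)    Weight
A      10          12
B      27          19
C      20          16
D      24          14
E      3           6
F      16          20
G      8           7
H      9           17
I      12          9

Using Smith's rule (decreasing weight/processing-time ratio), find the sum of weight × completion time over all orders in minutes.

WSPT (decreasing weight/processing-time ratio): E H F A G C I B D.
E: finishes 3, weight 6, w·C = 18
H: finishes 12, weight 17, w·C = 204
F: finishes 28, weight 20, w·C = 560
A: finishes 38, weight 12, w·C = 456
G: finishes 46, weight 7, w·C = 322
C: finishes 66, weight 16, w·C = 1056
I: finishes 78, weight 9, w·C = 702
B: finishes 105, weight 19, w·C = 1995
D: finishes 129, weight 14, w·C = 1806
Sum = 18+204+560+456+322+1056+702+1995+1806 = 7119.

7119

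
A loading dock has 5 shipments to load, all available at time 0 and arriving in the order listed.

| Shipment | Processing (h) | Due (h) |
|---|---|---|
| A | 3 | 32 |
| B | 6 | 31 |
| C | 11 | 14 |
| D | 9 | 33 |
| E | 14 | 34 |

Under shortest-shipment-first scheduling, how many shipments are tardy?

2

SPT (increasing processing time): A B D C E.
A: 0→3, due 32, tardiness 0
B: 3→9, due 31, tardiness 0
D: 9→18, due 33, tardiness 0
C: 18→29, due 14, tardiness 15
E: 29→43, due 34, tardiness 9
Late shipments: 2.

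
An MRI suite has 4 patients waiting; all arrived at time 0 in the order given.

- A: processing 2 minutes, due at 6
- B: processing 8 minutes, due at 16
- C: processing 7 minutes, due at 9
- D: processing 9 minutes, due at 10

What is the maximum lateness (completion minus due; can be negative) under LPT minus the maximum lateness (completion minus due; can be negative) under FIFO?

4

LPT (decreasing processing time): D B C A.
D: 0→9, due 10, lateness -1
B: 9→17, due 16, lateness 1
C: 17→24, due 9, lateness 15
A: 24→26, due 6, lateness 20
Maximum = 20.
FIFO (arrival order): A B C D.
A: 0→2, due 6, lateness -4
B: 2→10, due 16, lateness -6
C: 10→17, due 9, lateness 8
D: 17→26, due 10, lateness 16
Maximum = 16.
Difference = 20 − 16 = 4.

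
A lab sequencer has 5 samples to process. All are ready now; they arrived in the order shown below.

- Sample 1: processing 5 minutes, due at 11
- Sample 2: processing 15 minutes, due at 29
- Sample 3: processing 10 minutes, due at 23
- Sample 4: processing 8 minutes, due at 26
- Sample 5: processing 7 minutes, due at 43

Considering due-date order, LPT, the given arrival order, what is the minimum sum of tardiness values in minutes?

11

EDD (increasing due date): Sample 1 Sample 3 Sample 4 Sample 2 Sample 5.
Sample 1: 0→5, due 11, tardiness 0
Sample 3: 5→15, due 23, tardiness 0
Sample 4: 15→23, due 26, tardiness 0
Sample 2: 23→38, due 29, tardiness 9
Sample 5: 38→45, due 43, tardiness 2
Sum = 0+0+0+9+2 = 11.
LPT (decreasing processing time): Sample 2 Sample 3 Sample 4 Sample 5 Sample 1.
Sample 2: 0→15, due 29, tardiness 0
Sample 3: 15→25, due 23, tardiness 2
Sample 4: 25→33, due 26, tardiness 7
Sample 5: 33→40, due 43, tardiness 0
Sample 1: 40→45, due 11, tardiness 34
Sum = 0+2+7+0+34 = 43.
FIFO (arrival order): Sample 1 Sample 2 Sample 3 Sample 4 Sample 5.
Sample 1: 0→5, due 11, tardiness 0
Sample 2: 5→20, due 29, tardiness 0
Sample 3: 20→30, due 23, tardiness 7
Sample 4: 30→38, due 26, tardiness 12
Sample 5: 38→45, due 43, tardiness 2
Sum = 0+0+7+12+2 = 21.
EDD 11, LPT 43, FIFO 21 → minimum 11.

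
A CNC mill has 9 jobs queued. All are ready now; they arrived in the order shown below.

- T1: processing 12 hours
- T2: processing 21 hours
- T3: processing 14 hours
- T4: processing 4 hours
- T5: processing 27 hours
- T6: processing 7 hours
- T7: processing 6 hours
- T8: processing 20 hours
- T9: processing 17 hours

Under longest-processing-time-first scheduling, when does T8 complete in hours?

LPT (decreasing processing time): T5 T2 T8 T9 T3 T1 T6 T7 T4.
T5: 0→27
T2: 27→48
T8: 48→68

68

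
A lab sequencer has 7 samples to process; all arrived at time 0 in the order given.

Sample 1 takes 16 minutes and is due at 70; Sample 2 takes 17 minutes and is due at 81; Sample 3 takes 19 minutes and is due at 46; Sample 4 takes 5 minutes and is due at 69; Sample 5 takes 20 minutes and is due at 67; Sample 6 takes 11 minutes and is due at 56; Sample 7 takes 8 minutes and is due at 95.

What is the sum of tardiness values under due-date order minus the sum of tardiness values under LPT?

EDD (increasing due date): Sample 3 Sample 6 Sample 5 Sample 4 Sample 1 Sample 2 Sample 7.
Sample 3: 0→19, due 46, tardiness 0
Sample 6: 19→30, due 56, tardiness 0
Sample 5: 30→50, due 67, tardiness 0
Sample 4: 50→55, due 69, tardiness 0
Sample 1: 55→71, due 70, tardiness 1
Sample 2: 71→88, due 81, tardiness 7
Sample 7: 88→96, due 95, tardiness 1
Sum = 0+0+0+0+1+7+1 = 9.
LPT (decreasing processing time): Sample 5 Sample 3 Sample 2 Sample 1 Sample 6 Sample 7 Sample 4.
Sample 5: 0→20, due 67, tardiness 0
Sample 3: 20→39, due 46, tardiness 0
Sample 2: 39→56, due 81, tardiness 0
Sample 1: 56→72, due 70, tardiness 2
Sample 6: 72→83, due 56, tardiness 27
Sample 7: 83→91, due 95, tardiness 0
Sample 4: 91→96, due 69, tardiness 27
Sum = 0+0+0+2+27+0+27 = 56.
Difference = 9 − 56 = -47.

-47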